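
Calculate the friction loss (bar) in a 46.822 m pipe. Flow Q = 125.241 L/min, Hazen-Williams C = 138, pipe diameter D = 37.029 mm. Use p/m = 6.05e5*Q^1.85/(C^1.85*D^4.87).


Q^1.85 = 7600.3
C^1.85 = 9094.4
D^4.87 = 4.3531e+07
p/m = 0.011615 bar/m
p_total = 0.011615 * 46.822 = 0.54383 bar

0.54383 bar


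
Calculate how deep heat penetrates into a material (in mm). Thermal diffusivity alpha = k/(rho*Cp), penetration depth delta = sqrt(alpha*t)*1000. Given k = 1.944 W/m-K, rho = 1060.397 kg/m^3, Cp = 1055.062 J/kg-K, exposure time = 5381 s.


alpha = 1.944 / (1060.397 * 1055.062) = 1.7376e-06 m^2/s
alpha * t = 0.0093500
delta = sqrt(0.0093500) * 1000 = 96.696 mm

96.696 mm


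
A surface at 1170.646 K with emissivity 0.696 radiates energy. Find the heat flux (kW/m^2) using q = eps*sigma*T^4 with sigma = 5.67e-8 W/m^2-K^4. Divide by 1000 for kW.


T^4 = 1.8780e+12
q = 0.696 * 5.67e-8 * 1.8780e+12 / 1000 = 74.113 kW/m^2

74.113 kW/m^2


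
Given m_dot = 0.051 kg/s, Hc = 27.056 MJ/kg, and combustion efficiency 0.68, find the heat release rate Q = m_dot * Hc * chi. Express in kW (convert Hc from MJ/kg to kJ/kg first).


Hc = 27.056 MJ/kg = 27.056 * 1000 kJ/kg = 27056 kJ/kg
Q = 0.051 kg/s * 27056 kJ/kg * 0.68 = 938.30 kW

938.30 kW


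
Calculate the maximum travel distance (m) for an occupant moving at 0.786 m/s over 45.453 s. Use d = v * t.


d = 0.786 * 45.453 = 35.726 m

35.726 m


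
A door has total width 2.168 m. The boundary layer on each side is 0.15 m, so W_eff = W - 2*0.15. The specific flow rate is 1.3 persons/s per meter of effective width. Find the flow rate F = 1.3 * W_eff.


W_eff = 2.168 - 0.30 = 1.868 m
F = 1.3 * 1.868 = 2.4284 persons/s

2.4284 persons/s


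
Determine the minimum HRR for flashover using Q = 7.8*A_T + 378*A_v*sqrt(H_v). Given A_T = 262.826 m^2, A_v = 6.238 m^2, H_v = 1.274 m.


7.8*A_T = 2050.0
sqrt(H_v) = 1.1287
378*A_v*sqrt(H_v) = 2661.5
Q = 2050.0 + 2661.5 = 4711.5 kW

4711.5 kW


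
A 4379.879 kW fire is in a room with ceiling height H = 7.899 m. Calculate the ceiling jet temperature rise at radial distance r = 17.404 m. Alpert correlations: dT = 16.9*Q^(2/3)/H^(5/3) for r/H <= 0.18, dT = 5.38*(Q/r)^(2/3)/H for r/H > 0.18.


r/H = 17.404 / 7.899 = 2.2033
r/H > 0.18, so dT = 5.38*(Q/r)^(2/3)/H
Q/r = 251.66
(Q/r)^(2/3) = 39.860
dT = 5.38 * 39.860 / 7.899 = 27.149 K

27.149 K


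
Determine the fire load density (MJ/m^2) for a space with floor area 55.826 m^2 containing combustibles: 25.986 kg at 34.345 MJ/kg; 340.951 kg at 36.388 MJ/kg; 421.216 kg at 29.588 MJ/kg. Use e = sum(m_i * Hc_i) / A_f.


Total energy = 25.986*34.345 + 340.951*36.388 + 421.216*29.588
= 892.4892 + 12406.52 + 12462.94
= 25761.95 MJ
e = 25761.95 / 55.826 = 461.47 MJ/m^2

461.47 MJ/m^2


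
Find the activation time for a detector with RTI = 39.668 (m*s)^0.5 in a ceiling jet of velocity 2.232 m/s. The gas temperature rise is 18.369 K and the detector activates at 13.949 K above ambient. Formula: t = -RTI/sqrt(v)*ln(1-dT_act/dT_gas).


dT_act/dT_gas = 0.75938
ln(1 - 0.75938) = -1.4245
t = -39.668 / sqrt(2.232) * -1.4245 = 37.824 s

37.824 s


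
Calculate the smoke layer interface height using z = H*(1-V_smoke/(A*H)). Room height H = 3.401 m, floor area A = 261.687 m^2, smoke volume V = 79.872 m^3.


V/(A*H) = 0.089744
1 - 0.089744 = 0.91026
z = 3.401 * 0.91026 = 3.0958 m

3.0958 m


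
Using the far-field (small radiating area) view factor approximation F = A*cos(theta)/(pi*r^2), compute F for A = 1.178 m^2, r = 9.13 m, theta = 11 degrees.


cos(11 deg) = 0.98163
pi*r^2 = 261.87
F = 1.178 * 0.98163 / 261.87 = 0.0044157

0.0044157


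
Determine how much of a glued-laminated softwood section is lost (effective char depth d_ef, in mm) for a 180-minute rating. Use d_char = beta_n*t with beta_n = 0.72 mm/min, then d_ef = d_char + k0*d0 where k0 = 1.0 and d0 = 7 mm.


d_char = 0.72 * 180 = 129.6 mm
d_ef = 129.6 + 1.0*7 = 136.6 mm

136.6 mm


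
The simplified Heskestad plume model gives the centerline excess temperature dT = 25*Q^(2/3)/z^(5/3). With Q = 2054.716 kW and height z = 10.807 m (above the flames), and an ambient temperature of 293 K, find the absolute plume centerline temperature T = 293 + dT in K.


Q^(2/3) = 161.62
z^(5/3) = 52.825
dT = 25 * 161.62 / 52.825 = 76.489 K
T = 293 + 76.489 = 369.49 K

369.49 K


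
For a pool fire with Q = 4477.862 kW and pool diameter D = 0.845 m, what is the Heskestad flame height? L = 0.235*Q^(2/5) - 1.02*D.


Q^(2/5) = 28.869
0.235 * Q^(2/5) = 6.7842
1.02 * D = 0.86190
L = 5.9223 m

5.9223 m


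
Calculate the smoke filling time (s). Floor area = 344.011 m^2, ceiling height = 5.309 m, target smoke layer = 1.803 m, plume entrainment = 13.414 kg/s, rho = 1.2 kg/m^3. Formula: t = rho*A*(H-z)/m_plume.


H - z = 3.506 m
t = 1.2 * 344.011 * 3.506 / 13.414 = 107.90 s

107.90 s


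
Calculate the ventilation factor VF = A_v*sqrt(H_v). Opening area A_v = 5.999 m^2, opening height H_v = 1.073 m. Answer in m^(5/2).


sqrt(H_v) = 1.0359
VF = 5.999 * 1.0359 = 6.2141 m^(5/2)

6.2141 m^(5/2)


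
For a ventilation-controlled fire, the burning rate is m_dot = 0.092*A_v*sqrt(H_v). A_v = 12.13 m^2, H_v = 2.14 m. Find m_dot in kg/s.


sqrt(H_v) = 1.4629
m_dot = 0.092 * 12.13 * 1.4629 = 1.6325 kg/s

1.6325 kg/s


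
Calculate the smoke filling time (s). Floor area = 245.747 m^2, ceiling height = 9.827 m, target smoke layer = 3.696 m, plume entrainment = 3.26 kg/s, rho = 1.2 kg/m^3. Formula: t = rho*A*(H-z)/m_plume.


H - z = 6.131 m
t = 1.2 * 245.747 * 6.131 / 3.26 = 554.60 s

554.60 s


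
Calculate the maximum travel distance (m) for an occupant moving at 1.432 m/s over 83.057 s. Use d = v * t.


d = 1.432 * 83.057 = 118.94 m

118.94 m


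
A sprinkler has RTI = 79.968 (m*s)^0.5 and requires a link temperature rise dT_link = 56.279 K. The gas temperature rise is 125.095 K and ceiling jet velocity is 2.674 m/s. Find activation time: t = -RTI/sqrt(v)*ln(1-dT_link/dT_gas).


dT_link/dT_gas = 0.44989
ln(1 - 0.44989) = -0.59764
t = -79.968 / sqrt(2.674) * -0.59764 = 29.226 s

29.226 s


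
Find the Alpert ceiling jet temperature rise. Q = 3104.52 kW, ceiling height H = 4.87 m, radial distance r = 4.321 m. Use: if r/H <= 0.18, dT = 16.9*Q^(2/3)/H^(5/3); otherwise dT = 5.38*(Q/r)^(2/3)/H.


r/H = 4.321 / 4.87 = 0.88727
r/H > 0.18, so dT = 5.38*(Q/r)^(2/3)/H
Q/r = 718.47
(Q/r)^(2/3) = 80.218
dT = 5.38 * 80.218 / 4.87 = 88.619 K

88.619 K


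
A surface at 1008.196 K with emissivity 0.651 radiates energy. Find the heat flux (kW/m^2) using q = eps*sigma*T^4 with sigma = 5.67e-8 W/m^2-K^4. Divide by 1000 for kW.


T^4 = 1.0332e+12
q = 0.651 * 5.67e-8 * 1.0332e+12 / 1000 = 38.137 kW/m^2

38.137 kW/m^2


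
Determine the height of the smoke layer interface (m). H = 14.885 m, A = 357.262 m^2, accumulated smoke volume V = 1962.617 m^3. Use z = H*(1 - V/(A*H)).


V/(A*H) = 0.36906
1 - 0.36906 = 0.63094
z = 14.885 * 0.63094 = 9.3915 m

9.3915 m


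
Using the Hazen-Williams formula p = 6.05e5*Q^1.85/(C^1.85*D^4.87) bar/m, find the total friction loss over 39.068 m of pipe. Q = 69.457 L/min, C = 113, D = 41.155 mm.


Q^1.85 = 2553.7
C^1.85 = 6283.4
D^4.87 = 7.2818e+07
p/m = 0.0033767 bar/m
p_total = 0.0033767 * 39.068 = 0.13192 bar

0.13192 bar


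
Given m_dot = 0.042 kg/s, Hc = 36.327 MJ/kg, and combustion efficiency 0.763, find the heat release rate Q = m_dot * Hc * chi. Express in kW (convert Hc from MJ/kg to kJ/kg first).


Hc = 36.327 MJ/kg = 36.327 * 1000 kJ/kg = 36327 kJ/kg
Q = 0.042 kg/s * 36327 kJ/kg * 0.763 = 1164.1 kW

1164.1 kW


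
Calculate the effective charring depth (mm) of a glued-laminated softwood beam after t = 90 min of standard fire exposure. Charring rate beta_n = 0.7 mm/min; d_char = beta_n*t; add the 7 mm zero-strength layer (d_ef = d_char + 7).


d_char = 0.7 * 90 = 63 mm
d_ef = 63 + 1.0*7 = 70 mm

70 mm


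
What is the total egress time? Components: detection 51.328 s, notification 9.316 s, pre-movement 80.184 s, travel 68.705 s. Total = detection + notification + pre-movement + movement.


Total = 51.328 + 9.316 + 80.184 + 68.705 = 209.533 s

209.533 s


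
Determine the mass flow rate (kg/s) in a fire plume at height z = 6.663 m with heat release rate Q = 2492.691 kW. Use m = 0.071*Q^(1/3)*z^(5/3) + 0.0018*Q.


Q^(1/3) = 13.559
z^(5/3) = 23.593
First term = 0.071 * 13.559 * 23.593 = 22.712
Second term = 0.0018 * 2492.691 = 4.4868
m = 27.199 kg/s

27.199 kg/s


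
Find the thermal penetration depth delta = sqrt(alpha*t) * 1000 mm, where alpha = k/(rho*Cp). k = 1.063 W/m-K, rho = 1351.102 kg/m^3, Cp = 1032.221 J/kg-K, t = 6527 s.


alpha = 1.063 / (1351.102 * 1032.221) = 7.6221e-07 m^2/s
alpha * t = 0.0049749
delta = sqrt(0.0049749) * 1000 = 70.533 mm

70.533 mm


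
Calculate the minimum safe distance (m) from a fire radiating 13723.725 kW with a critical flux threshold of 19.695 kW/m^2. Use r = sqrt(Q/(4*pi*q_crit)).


4*pi*q_crit = 247.49
Q/(4*pi*q_crit) = 55.451
r = sqrt(55.451) = 7.4465 m

7.4465 m


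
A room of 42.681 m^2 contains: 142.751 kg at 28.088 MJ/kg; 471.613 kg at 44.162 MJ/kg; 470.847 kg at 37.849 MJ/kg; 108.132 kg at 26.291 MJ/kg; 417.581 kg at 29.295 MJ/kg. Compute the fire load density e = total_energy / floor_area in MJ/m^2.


Total energy = 142.751*28.088 + 471.613*44.162 + 470.847*37.849 + 108.132*26.291 + 417.581*29.295
= 4009.590 + 20827.37 + 17821.09 + 2842.898 + 12233.04
= 57733.99 MJ
e = 57733.99 / 42.681 = 1352.7 MJ/m^2

1352.7 MJ/m^2


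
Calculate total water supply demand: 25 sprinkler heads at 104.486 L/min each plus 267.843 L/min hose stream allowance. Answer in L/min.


Sprinkler demand = 25 * 104.486 = 2612.15 L/min
Total = 2612.15 + 267.843 = 2879.993 L/min

2879.993 L/min


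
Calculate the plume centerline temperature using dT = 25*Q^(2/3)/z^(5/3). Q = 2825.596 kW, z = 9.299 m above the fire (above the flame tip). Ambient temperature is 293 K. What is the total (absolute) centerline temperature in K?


Q^(2/3) = 199.87
z^(5/3) = 41.121
dT = 25 * 199.87 / 41.121 = 121.51 K
T = 293 + 121.51 = 414.51 K

414.51 K


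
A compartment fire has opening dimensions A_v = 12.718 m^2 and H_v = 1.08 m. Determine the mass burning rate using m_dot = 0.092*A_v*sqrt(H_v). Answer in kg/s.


sqrt(H_v) = 1.0392
m_dot = 0.092 * 12.718 * 1.0392 = 1.2160 kg/s

1.2160 kg/s


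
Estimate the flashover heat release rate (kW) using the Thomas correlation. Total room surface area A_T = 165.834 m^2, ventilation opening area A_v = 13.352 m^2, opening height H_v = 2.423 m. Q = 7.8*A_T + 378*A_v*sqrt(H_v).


7.8*A_T = 1293.5
sqrt(H_v) = 1.5566
378*A_v*sqrt(H_v) = 7856.2
Q = 1293.5 + 7856.2 = 9149.7 kW

9149.7 kW


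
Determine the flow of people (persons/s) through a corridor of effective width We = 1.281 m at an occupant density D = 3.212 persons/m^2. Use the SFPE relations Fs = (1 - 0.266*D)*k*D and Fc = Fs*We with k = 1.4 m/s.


1 - 0.266*D = 1 - 0.266*3.212 = 0.14561
Fs = 0.14561 * 1.4 * 3.212 = 0.65477 persons/(s*m)
Fc = 0.65477 * 1.281 = 0.83876 persons/s

0.83876 persons/s


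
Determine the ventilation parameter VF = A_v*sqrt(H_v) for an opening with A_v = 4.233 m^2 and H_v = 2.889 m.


sqrt(H_v) = 1.6997
VF = 4.233 * 1.6997 = 7.1949 m^(5/2)

7.1949 m^(5/2)


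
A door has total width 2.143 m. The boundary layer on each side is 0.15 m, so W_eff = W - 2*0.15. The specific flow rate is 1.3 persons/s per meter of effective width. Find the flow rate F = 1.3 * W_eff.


W_eff = 2.143 - 0.30 = 1.843 m
F = 1.3 * 1.843 = 2.3959 persons/s

2.3959 persons/s


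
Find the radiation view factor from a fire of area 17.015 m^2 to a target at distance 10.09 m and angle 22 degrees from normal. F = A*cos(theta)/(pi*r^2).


cos(22 deg) = 0.92718
pi*r^2 = 319.84
F = 17.015 * 0.92718 / 319.84 = 0.049325

0.049325


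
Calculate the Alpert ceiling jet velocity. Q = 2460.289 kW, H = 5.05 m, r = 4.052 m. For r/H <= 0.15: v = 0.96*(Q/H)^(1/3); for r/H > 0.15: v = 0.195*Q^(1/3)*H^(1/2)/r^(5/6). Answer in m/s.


r/H = 4.052 / 5.05 = 0.80238
r/H > 0.15, so v = 0.195*Q^(1/3)*H^(1/2)/r^(5/6)
Q^(1/3) = 13.500
H^(1/2) = 2.2472
r^(5/6) = 3.2092
v = 0.195 * 13.500 * 2.2472 / 3.2092 = 1.8434 m/s

1.8434 m/s


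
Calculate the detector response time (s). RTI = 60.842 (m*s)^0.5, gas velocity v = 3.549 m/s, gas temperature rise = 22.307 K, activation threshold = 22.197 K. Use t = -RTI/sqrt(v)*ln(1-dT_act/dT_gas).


dT_act/dT_gas = 0.99507
ln(1 - 0.99507) = -5.3122
t = -60.842 / sqrt(3.549) * -5.3122 = 171.56 s

171.56 s


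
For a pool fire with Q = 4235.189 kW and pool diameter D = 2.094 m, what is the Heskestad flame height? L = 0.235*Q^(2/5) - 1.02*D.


Q^(2/5) = 28.232
0.235 * Q^(2/5) = 6.6346
1.02 * D = 2.1359
L = 4.4988 m

4.4988 m


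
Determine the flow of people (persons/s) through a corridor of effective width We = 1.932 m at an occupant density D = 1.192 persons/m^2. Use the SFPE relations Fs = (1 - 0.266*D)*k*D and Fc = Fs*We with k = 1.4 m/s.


1 - 0.266*D = 1 - 0.266*1.192 = 0.68293
Fs = 0.68293 * 1.4 * 1.192 = 1.1397 persons/(s*m)
Fc = 1.1397 * 1.932 = 2.2018 persons/s

2.2018 persons/s


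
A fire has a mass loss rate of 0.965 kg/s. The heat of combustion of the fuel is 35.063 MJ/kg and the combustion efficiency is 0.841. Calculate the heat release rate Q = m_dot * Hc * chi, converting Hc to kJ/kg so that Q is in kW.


Hc = 35.063 MJ/kg = 35.063 * 1000 kJ/kg = 35063 kJ/kg
Q = 0.965 kg/s * 35063 kJ/kg * 0.841 = 28456 kW

28456 kW


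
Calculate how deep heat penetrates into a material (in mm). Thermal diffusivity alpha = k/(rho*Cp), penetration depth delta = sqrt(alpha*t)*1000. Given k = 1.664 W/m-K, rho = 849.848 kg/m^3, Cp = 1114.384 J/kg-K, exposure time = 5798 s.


alpha = 1.664 / (849.848 * 1114.384) = 1.7570e-06 m^2/s
alpha * t = 0.010187
delta = sqrt(0.010187) * 1000 = 100.93 mm

100.93 mm


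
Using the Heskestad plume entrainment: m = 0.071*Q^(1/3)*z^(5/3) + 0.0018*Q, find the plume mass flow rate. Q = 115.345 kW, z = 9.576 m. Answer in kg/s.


Q^(1/3) = 4.8678
z^(5/3) = 43.182
First term = 0.071 * 4.8678 * 43.182 = 14.924
Second term = 0.0018 * 115.345 = 0.20762
m = 15.132 kg/s

15.132 kg/s


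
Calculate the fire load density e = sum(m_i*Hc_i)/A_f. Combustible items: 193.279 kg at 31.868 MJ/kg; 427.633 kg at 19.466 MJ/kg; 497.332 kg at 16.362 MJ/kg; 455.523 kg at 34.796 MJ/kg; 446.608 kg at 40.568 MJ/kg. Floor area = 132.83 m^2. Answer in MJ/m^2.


Total energy = 193.279*31.868 + 427.633*19.466 + 497.332*16.362 + 455.523*34.796 + 446.608*40.568
= 6159.415 + 8324.304 + 8137.346 + 15850.38 + 18117.99
= 56589.44 MJ
e = 56589.44 / 132.83 = 426.03 MJ/m^2

426.03 MJ/m^2


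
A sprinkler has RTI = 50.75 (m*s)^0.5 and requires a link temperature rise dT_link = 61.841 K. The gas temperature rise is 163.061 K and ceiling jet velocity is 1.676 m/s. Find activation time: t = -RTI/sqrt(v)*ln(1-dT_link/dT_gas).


dT_link/dT_gas = 0.37925
ln(1 - 0.37925) = -0.47683
t = -50.75 / sqrt(1.676) * -0.47683 = 18.692 s

18.692 s


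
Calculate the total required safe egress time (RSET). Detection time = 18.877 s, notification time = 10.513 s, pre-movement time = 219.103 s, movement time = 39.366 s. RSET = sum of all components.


Total = 18.877 + 10.513 + 219.103 + 39.366 = 287.859 s

287.859 s


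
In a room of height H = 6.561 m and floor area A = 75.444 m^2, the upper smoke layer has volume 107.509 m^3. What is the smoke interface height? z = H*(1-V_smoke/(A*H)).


V/(A*H) = 0.21720
1 - 0.21720 = 0.78280
z = 6.561 * 0.78280 = 5.1360 m

5.1360 m


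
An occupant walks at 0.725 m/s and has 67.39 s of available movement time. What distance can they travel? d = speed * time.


d = 0.725 * 67.39 = 48.858 m

48.858 m


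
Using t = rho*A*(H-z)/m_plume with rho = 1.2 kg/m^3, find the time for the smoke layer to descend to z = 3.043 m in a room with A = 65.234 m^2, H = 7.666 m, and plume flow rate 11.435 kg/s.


H - z = 4.623 m
t = 1.2 * 65.234 * 4.623 / 11.435 = 31.648 s

31.648 s


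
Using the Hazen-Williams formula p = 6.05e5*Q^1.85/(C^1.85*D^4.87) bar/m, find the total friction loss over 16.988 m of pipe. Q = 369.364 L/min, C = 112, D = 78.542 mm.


Q^1.85 = 56207
C^1.85 = 6180.9
D^4.87 = 1.6949e+09
p/m = 0.0032460 bar/m
p_total = 0.0032460 * 16.988 = 0.055143 bar

0.055143 bar


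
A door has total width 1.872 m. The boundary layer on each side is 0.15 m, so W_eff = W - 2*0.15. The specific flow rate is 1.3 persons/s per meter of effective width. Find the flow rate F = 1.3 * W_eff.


W_eff = 1.872 - 0.30 = 1.572 m
F = 1.3 * 1.572 = 2.0436 persons/s

2.0436 persons/s


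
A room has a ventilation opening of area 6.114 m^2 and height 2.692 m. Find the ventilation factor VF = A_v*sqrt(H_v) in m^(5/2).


sqrt(H_v) = 1.6407
VF = 6.114 * 1.6407 = 10.031 m^(5/2)

10.031 m^(5/2)


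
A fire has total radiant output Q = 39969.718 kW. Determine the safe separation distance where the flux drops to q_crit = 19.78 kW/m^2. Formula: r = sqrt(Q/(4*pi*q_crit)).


4*pi*q_crit = 248.56
Q/(4*pi*q_crit) = 160.80
r = sqrt(160.80) = 12.681 m

12.681 m


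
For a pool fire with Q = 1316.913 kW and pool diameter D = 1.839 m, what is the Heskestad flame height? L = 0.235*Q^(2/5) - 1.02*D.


Q^(2/5) = 17.694
0.235 * Q^(2/5) = 4.1581
1.02 * D = 1.8758
L = 2.2823 m

2.2823 m


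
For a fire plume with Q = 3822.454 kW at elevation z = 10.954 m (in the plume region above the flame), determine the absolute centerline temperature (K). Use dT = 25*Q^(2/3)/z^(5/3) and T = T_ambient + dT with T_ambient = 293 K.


Q^(2/3) = 244.47
z^(5/3) = 54.028
dT = 25 * 244.47 / 54.028 = 113.12 K
T = 293 + 113.12 = 406.12 K

406.12 K


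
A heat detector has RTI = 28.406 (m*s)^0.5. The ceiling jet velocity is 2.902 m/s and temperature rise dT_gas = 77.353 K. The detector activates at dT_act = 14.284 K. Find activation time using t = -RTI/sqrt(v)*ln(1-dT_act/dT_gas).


dT_act/dT_gas = 0.18466
ln(1 - 0.18466) = -0.20415
t = -28.406 / sqrt(2.902) * -0.20415 = 3.4042 s

3.4042 s


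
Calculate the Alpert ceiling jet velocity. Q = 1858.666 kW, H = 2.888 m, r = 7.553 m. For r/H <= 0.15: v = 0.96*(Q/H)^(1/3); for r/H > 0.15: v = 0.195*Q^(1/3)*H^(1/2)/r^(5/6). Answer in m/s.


r/H = 7.553 / 2.888 = 2.6153
r/H > 0.15, so v = 0.195*Q^(1/3)*H^(1/2)/r^(5/6)
Q^(1/3) = 12.295
H^(1/2) = 1.6994
r^(5/6) = 5.3922
v = 0.195 * 12.295 * 1.6994 / 5.3922 = 0.75562 m/s

0.75562 m/s


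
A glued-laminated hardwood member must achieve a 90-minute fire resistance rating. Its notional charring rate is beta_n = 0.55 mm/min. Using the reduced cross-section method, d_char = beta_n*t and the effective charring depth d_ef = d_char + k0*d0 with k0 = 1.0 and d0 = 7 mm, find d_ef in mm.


d_char = 0.55 * 90 = 49.5 mm
d_ef = 49.5 + 1.0*7 = 56.5 mm

56.5 mm


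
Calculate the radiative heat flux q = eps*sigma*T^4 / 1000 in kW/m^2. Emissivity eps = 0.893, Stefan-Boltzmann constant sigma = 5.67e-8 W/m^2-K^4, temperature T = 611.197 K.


T^4 = 1.3955e+11
q = 0.893 * 5.67e-8 * 1.3955e+11 / 1000 = 7.0658 kW/m^2

7.0658 kW/m^2


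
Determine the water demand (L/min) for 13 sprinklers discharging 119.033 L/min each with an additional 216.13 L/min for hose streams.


Sprinkler demand = 13 * 119.033 = 1547.429 L/min
Total = 1547.429 + 216.13 = 1763.559 L/min

1763.559 L/min


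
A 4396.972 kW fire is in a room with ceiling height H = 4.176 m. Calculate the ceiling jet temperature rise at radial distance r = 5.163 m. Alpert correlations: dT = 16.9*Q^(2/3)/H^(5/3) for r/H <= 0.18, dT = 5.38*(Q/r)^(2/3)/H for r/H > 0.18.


r/H = 5.163 / 4.176 = 1.2364
r/H > 0.18, so dT = 5.38*(Q/r)^(2/3)/H
Q/r = 851.63
(Q/r)^(2/3) = 89.846
dT = 5.38 * 89.846 / 4.176 = 115.75 K

115.75 K


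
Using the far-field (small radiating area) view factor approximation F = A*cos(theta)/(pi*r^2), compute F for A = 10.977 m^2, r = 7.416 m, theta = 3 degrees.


cos(3 deg) = 0.99863
pi*r^2 = 172.78
F = 10.977 * 0.99863 / 172.78 = 0.063445

0.063445


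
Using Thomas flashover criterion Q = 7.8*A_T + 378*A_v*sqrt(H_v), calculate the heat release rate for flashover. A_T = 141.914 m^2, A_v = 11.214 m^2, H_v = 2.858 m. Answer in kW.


7.8*A_T = 1106.9
sqrt(H_v) = 1.6906
378*A_v*sqrt(H_v) = 7166.1
Q = 1106.9 + 7166.1 = 8273.0 kW

8273.0 kW


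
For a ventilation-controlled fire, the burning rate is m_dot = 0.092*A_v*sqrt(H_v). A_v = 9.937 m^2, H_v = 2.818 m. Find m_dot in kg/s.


sqrt(H_v) = 1.6787
m_dot = 0.092 * 9.937 * 1.6787 = 1.5347 kg/s

1.5347 kg/s


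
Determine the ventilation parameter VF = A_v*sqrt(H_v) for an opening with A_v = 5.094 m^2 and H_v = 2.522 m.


sqrt(H_v) = 1.5881
VF = 5.094 * 1.5881 = 8.0897 m^(5/2)

8.0897 m^(5/2)


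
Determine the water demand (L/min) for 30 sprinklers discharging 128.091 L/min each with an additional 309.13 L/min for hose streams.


Sprinkler demand = 30 * 128.091 = 3842.73 L/min
Total = 3842.73 + 309.13 = 4151.86 L/min

4151.86 L/min


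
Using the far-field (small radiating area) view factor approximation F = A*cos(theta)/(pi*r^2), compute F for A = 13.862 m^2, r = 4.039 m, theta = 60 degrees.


cos(60 deg) = 0.5
pi*r^2 = 51.250
F = 13.862 * 0.5 / 51.250 = 0.13524

0.13524


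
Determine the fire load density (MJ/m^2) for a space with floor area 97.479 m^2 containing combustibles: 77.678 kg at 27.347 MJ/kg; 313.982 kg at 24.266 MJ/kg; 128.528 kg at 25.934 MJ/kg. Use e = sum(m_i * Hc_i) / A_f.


Total energy = 77.678*27.347 + 313.982*24.266 + 128.528*25.934
= 2124.260 + 7619.087 + 3333.245
= 13076.59 MJ
e = 13076.59 / 97.479 = 134.15 MJ/m^2

134.15 MJ/m^2


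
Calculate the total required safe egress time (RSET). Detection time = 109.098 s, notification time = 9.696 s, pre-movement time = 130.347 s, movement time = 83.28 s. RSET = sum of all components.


Total = 109.098 + 9.696 + 130.347 + 83.28 = 332.421 s

332.421 s


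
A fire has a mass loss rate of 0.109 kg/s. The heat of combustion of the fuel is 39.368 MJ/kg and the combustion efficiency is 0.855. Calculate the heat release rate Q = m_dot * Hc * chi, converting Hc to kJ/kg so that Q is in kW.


Hc = 39.368 MJ/kg = 39.368 * 1000 kJ/kg = 39368 kJ/kg
Q = 0.109 kg/s * 39368 kJ/kg * 0.855 = 3668.9 kW

3668.9 kW


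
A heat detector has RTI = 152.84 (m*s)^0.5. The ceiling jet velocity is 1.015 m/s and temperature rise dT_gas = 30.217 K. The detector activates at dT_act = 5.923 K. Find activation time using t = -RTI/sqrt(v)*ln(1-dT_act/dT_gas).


dT_act/dT_gas = 0.19602
ln(1 - 0.19602) = -0.21818
t = -152.84 / sqrt(1.015) * -0.21818 = 33.099 s

33.099 s


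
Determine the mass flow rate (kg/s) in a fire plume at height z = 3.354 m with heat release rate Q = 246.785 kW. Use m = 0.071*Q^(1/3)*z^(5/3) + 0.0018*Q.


Q^(1/3) = 6.2725
z^(5/3) = 7.5152
First term = 0.071 * 6.2725 * 7.5152 = 3.3469
Second term = 0.0018 * 246.785 = 0.44421
m = 3.7911 kg/s

3.7911 kg/s


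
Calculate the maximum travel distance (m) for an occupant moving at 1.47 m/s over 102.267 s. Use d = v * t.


d = 1.47 * 102.267 = 150.33 m

150.33 m


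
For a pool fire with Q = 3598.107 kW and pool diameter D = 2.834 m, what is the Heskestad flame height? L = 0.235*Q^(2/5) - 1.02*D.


Q^(2/5) = 26.450
0.235 * Q^(2/5) = 6.2158
1.02 * D = 2.8907
L = 3.3251 m

3.3251 m


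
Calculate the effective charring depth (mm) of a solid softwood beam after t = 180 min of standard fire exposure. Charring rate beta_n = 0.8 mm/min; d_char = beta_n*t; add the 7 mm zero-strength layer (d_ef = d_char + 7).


d_char = 0.8 * 180 = 144 mm
d_ef = 144 + 1.0*7 = 151 mm

151 mm


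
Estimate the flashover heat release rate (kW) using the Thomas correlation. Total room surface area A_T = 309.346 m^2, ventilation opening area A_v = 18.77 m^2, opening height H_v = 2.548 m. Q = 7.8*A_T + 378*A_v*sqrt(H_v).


7.8*A_T = 2412.9
sqrt(H_v) = 1.5962
378*A_v*sqrt(H_v) = 11325
Q = 2412.9 + 11325 = 13738 kW

13738 kW


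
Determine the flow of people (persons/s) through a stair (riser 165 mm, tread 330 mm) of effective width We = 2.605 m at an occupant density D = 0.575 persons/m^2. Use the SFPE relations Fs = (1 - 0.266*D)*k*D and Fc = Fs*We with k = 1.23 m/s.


1 - 0.266*D = 1 - 0.266*0.575 = 0.84705
Fs = 0.84705 * 1.23 * 0.575 = 0.59908 persons/(s*m)
Fc = 0.59908 * 2.605 = 1.5606 persons/s

1.5606 persons/s


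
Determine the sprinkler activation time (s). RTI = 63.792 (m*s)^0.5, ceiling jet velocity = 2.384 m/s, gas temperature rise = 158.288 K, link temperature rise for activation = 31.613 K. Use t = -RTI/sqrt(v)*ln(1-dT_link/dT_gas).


dT_link/dT_gas = 0.19972
ln(1 - 0.19972) = -0.22279
t = -63.792 / sqrt(2.384) * -0.22279 = 9.2047 s

9.2047 s


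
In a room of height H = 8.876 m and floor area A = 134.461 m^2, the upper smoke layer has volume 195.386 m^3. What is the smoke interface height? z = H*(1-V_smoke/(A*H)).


V/(A*H) = 0.16371
1 - 0.16371 = 0.83629
z = 8.876 * 0.83629 = 7.4229 m

7.4229 m


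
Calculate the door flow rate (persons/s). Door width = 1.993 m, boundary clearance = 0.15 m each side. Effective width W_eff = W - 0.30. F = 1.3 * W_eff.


W_eff = 1.993 - 0.30 = 1.693 m
F = 1.3 * 1.693 = 2.2009 persons/s

2.2009 persons/s


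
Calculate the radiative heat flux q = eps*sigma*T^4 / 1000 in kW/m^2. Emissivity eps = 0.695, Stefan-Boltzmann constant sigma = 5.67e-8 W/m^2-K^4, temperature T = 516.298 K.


T^4 = 7.1056e+10
q = 0.695 * 5.67e-8 * 7.1056e+10 / 1000 = 2.8001 kW/m^2

2.8001 kW/m^2


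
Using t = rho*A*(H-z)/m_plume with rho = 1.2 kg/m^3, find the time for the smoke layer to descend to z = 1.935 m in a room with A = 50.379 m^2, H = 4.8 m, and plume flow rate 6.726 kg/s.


H - z = 2.865 m
t = 1.2 * 50.379 * 2.865 / 6.726 = 25.751 s

25.751 s


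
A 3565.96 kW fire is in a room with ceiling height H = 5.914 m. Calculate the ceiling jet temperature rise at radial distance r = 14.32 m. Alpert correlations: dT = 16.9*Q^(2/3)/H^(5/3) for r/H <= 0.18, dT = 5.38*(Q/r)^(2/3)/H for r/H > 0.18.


r/H = 14.32 / 5.914 = 2.4214
r/H > 0.18, so dT = 5.38*(Q/r)^(2/3)/H
Q/r = 249.02
(Q/r)^(2/3) = 39.581
dT = 5.38 * 39.581 / 5.914 = 36.007 K

36.007 K


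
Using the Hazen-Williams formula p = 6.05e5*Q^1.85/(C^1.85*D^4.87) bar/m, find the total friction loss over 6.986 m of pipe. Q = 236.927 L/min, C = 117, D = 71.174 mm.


Q^1.85 = 24719
C^1.85 = 6701.1
D^4.87 = 1.0491e+09
p/m = 0.0021274 bar/m
p_total = 0.0021274 * 6.986 = 0.014862 bar

0.014862 bar


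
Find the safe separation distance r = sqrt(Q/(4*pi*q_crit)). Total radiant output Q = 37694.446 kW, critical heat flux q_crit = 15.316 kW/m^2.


4*pi*q_crit = 192.47
Q/(4*pi*q_crit) = 195.85
r = sqrt(195.85) = 13.995 m

13.995 m


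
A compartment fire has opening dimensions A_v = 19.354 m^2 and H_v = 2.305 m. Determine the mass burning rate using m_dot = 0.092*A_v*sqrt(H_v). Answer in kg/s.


sqrt(H_v) = 1.5182
m_dot = 0.092 * 19.354 * 1.5182 = 2.7033 kg/s

2.7033 kg/s


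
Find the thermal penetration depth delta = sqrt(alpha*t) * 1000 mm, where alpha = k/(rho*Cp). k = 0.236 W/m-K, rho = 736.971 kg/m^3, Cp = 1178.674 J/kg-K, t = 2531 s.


alpha = 0.236 / (736.971 * 1178.674) = 2.7169e-07 m^2/s
alpha * t = 0.00068764
delta = sqrt(0.00068764) * 1000 = 26.223 mm

26.223 mm


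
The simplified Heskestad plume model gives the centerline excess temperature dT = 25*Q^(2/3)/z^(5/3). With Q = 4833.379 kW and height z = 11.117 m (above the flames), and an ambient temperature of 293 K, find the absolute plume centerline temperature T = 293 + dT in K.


Q^(2/3) = 285.87
z^(5/3) = 55.375
dT = 25 * 285.87 / 55.375 = 129.06 K
T = 293 + 129.06 = 422.06 K

422.06 K


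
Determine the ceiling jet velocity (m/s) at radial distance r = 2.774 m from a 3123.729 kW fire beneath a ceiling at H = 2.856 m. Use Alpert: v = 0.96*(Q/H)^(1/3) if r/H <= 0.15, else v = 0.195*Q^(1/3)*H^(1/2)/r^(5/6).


r/H = 2.774 / 2.856 = 0.97129
r/H > 0.15, so v = 0.195*Q^(1/3)*H^(1/2)/r^(5/6)
Q^(1/3) = 14.618
H^(1/2) = 1.6900
r^(5/6) = 2.3402
v = 0.195 * 14.618 * 1.6900 / 2.3402 = 2.0585 m/s

2.0585 m/s


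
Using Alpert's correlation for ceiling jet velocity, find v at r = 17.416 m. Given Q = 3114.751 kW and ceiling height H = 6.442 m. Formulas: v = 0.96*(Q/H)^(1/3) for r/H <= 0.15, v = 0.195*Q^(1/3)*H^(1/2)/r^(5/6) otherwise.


r/H = 17.416 / 6.442 = 2.7035
r/H > 0.15, so v = 0.195*Q^(1/3)*H^(1/2)/r^(5/6)
Q^(1/3) = 14.604
H^(1/2) = 2.5381
r^(5/6) = 10.817
v = 0.195 * 14.604 * 2.5381 / 10.817 = 0.66818 m/s

0.66818 m/s


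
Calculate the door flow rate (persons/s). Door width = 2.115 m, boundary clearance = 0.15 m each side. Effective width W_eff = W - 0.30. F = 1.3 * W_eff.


W_eff = 2.115 - 0.30 = 1.815 m
F = 1.3 * 1.815 = 2.3595 persons/s

2.3595 persons/s


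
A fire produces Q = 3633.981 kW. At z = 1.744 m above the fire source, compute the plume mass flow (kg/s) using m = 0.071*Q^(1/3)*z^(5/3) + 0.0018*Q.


Q^(1/3) = 15.374
z^(5/3) = 2.5268
First term = 0.071 * 15.374 * 2.5268 = 2.7582
Second term = 0.0018 * 3633.981 = 6.5412
m = 9.2994 kg/s

9.2994 kg/s


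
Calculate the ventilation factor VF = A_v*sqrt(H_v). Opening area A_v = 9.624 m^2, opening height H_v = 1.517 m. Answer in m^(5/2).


sqrt(H_v) = 1.2317
VF = 9.624 * 1.2317 = 11.854 m^(5/2)

11.854 m^(5/2)


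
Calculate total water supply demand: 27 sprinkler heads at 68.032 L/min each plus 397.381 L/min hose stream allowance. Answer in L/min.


Sprinkler demand = 27 * 68.032 = 1836.864 L/min
Total = 1836.864 + 397.381 = 2234.245 L/min

2234.245 L/min


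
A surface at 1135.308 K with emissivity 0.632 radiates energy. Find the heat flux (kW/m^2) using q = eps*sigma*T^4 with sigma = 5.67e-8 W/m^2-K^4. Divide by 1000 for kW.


T^4 = 1.6613e+12
q = 0.632 * 5.67e-8 * 1.6613e+12 / 1000 = 59.533 kW/m^2

59.533 kW/m^2


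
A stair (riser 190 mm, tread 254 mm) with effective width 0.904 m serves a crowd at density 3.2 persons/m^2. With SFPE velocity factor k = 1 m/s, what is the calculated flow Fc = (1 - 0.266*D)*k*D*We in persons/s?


1 - 0.266*D = 1 - 0.266*3.2 = 0.14880
Fs = 0.14880 * 1 * 3.2 = 0.47616 persons/(s*m)
Fc = 0.47616 * 0.904 = 0.43045 persons/s

0.43045 persons/s


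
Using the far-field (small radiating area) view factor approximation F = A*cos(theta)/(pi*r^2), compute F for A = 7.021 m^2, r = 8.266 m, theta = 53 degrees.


cos(53 deg) = 0.60182
pi*r^2 = 214.65
F = 7.021 * 0.60182 / 214.65 = 0.019684

0.019684


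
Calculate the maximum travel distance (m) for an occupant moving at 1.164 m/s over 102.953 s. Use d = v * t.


d = 1.164 * 102.953 = 119.84 m

119.84 m


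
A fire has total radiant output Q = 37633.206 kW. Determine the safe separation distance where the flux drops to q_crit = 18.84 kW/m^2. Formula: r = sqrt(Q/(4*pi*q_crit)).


4*pi*q_crit = 236.75
Q/(4*pi*q_crit) = 158.96
r = sqrt(158.96) = 12.608 m

12.608 m


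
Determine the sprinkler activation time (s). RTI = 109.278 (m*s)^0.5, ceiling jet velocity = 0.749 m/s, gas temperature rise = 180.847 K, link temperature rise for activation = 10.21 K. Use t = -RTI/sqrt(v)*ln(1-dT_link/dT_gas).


dT_link/dT_gas = 0.056457
ln(1 - 0.056457) = -0.058113
t = -109.278 / sqrt(0.749) * -0.058113 = 7.3378 s

7.3378 s


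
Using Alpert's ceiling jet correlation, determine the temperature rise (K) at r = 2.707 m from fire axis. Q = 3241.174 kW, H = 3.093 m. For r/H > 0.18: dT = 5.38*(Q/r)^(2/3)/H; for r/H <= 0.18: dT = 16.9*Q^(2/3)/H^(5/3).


r/H = 2.707 / 3.093 = 0.87520
r/H > 0.18, so dT = 5.38*(Q/r)^(2/3)/H
Q/r = 1197.3
(Q/r)^(2/3) = 112.76
dT = 5.38 * 112.76 / 3.093 = 196.13 K

196.13 K


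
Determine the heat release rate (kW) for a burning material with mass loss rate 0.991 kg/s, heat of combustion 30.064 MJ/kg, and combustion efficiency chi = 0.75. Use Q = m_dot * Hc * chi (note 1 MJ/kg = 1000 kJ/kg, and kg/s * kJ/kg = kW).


Hc = 30.064 MJ/kg = 30.064 * 1000 kJ/kg = 30064 kJ/kg
Q = 0.991 kg/s * 30064 kJ/kg * 0.75 = 22345.068 kW

22345.068 kW


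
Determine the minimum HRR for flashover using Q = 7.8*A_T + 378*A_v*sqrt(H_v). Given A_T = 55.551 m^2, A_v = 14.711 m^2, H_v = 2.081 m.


7.8*A_T = 433.30
sqrt(H_v) = 1.4426
378*A_v*sqrt(H_v) = 8021.8
Q = 433.30 + 8021.8 = 8455.1 kW

8455.1 kW


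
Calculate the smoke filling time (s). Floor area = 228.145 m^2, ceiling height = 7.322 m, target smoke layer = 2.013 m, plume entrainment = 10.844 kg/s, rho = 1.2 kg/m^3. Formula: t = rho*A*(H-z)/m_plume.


H - z = 5.309 m
t = 1.2 * 228.145 * 5.309 / 10.844 = 134.03 s

134.03 s


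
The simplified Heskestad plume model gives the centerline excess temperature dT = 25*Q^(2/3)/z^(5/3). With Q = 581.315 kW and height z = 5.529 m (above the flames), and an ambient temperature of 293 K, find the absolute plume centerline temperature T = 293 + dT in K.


Q^(2/3) = 69.653
z^(5/3) = 17.288
dT = 25 * 69.653 / 17.288 = 100.72 K
T = 293 + 100.72 = 393.72 K

393.72 K


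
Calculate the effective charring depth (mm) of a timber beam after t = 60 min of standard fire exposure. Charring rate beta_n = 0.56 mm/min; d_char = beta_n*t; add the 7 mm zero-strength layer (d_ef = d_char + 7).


d_char = 0.56 * 60 = 33.6 mm
d_ef = 33.6 + 1.0*7 = 40.6 mm

40.6 mm


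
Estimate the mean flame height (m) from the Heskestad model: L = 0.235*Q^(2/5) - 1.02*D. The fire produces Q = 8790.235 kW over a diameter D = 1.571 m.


Q^(2/5) = 37.809
0.235 * Q^(2/5) = 8.8852
1.02 * D = 1.6024
L = 7.2828 m

7.2828 m


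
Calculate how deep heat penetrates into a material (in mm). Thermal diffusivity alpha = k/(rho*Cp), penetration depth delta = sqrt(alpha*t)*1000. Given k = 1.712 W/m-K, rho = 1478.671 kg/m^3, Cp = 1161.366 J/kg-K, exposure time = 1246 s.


alpha = 1.712 / (1478.671 * 1161.366) = 9.9693e-07 m^2/s
alpha * t = 0.0012422
delta = sqrt(0.0012422) * 1000 = 35.244 mm

35.244 mm


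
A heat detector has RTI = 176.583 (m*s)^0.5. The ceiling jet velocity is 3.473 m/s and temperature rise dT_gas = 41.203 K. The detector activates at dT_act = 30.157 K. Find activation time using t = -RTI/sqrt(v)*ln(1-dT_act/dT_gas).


dT_act/dT_gas = 0.73191
ln(1 - 0.73191) = -1.3164
t = -176.583 / sqrt(3.473) * -1.3164 = 124.74 s

124.74 s


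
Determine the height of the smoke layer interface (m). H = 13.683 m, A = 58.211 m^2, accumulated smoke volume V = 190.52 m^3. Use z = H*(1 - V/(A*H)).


V/(A*H) = 0.23920
1 - 0.23920 = 0.76080
z = 13.683 * 0.76080 = 10.410 m

10.410 m


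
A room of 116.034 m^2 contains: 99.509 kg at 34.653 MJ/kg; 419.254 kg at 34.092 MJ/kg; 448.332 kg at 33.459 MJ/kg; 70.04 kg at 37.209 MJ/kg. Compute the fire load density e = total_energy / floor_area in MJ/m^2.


Total energy = 99.509*34.653 + 419.254*34.092 + 448.332*33.459 + 70.04*37.209
= 3448.285 + 14293.21 + 15000.74 + 2606.118
= 35348.35 MJ
e = 35348.35 / 116.034 = 304.64 MJ/m^2

304.64 MJ/m^2


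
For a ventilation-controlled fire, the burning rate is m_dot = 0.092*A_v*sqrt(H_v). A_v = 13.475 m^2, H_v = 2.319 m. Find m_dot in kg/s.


sqrt(H_v) = 1.5228
m_dot = 0.092 * 13.475 * 1.5228 = 1.8878 kg/s

1.8878 kg/s


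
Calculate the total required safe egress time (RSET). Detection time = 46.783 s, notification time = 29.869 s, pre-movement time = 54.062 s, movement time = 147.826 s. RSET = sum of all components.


Total = 46.783 + 29.869 + 54.062 + 147.826 = 278.54 s

278.54 s


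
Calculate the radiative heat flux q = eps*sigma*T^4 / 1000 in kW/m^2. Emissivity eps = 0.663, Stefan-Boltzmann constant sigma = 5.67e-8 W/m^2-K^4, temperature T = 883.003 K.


T^4 = 6.0792e+11
q = 0.663 * 5.67e-8 * 6.0792e+11 / 1000 = 22.853 kW/m^2

22.853 kW/m^2


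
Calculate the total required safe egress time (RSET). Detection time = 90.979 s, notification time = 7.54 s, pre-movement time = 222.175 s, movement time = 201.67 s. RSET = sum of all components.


Total = 90.979 + 7.54 + 222.175 + 201.67 = 522.364 s

522.364 s


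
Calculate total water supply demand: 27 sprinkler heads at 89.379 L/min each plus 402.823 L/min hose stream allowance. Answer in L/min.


Sprinkler demand = 27 * 89.379 = 2413.233 L/min
Total = 2413.233 + 402.823 = 2816.056 L/min

2816.056 L/min


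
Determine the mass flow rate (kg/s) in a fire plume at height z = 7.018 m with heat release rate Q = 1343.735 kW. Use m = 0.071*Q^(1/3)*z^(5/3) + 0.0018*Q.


Q^(1/3) = 11.035
z^(5/3) = 25.725
First term = 0.071 * 11.035 * 25.725 = 20.155
Second term = 0.0018 * 1343.735 = 2.4187
m = 22.574 kg/s

22.574 kg/s


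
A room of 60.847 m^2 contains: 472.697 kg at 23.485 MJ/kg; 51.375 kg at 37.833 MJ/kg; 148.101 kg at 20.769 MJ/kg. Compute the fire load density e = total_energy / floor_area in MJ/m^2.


Total energy = 472.697*23.485 + 51.375*37.833 + 148.101*20.769
= 11101.29 + 1943.670 + 3075.910
= 16120.87 MJ
e = 16120.87 / 60.847 = 264.94 MJ/m^2

264.94 MJ/m^2


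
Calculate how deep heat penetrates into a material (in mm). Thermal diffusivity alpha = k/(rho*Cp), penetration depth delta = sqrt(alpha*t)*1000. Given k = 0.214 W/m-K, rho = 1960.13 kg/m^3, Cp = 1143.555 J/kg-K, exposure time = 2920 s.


alpha = 0.214 / (1960.13 * 1143.555) = 9.5471e-08 m^2/s
alpha * t = 0.00027878
delta = sqrt(0.00027878) * 1000 = 16.697 mm

16.697 mm


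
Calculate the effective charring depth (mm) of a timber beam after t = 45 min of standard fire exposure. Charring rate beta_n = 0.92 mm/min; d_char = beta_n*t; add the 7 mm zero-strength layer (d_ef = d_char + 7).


d_char = 0.92 * 45 = 41.4 mm
d_ef = 41.4 + 1.0*7 = 48.4 mm

48.4 mm


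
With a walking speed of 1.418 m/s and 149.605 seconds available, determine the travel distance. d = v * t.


d = 1.418 * 149.605 = 212.14 m

212.14 m


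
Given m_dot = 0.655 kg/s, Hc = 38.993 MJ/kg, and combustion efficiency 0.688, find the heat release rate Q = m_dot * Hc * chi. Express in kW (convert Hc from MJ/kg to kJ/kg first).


Hc = 38.993 MJ/kg = 38.993 * 1000 kJ/kg = 38993 kJ/kg
Q = 0.655 kg/s * 38993 kJ/kg * 0.688 = 17572 kW

17572 kW


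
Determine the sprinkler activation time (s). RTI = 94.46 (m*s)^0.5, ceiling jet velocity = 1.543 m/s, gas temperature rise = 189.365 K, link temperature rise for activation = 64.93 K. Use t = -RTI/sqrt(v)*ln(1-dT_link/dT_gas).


dT_link/dT_gas = 0.34288
ln(1 - 0.34288) = -0.41989
t = -94.46 / sqrt(1.543) * -0.41989 = 31.930 s

31.930 s


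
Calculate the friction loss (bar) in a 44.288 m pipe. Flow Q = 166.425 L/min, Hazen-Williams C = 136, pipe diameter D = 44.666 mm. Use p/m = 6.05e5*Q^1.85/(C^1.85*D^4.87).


Q^1.85 = 12860
C^1.85 = 8852.1
D^4.87 = 1.0849e+08
p/m = 0.0081017 bar/m
p_total = 0.0081017 * 44.288 = 0.35881 bar

0.35881 bar


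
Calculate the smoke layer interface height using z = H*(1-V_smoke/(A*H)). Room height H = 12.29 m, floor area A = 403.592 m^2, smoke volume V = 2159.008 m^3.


V/(A*H) = 0.43527
1 - 0.43527 = 0.56473
z = 12.29 * 0.56473 = 6.9405 m

6.9405 m


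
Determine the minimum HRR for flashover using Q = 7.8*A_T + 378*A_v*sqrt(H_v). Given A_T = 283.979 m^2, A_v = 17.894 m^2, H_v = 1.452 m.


7.8*A_T = 2215.0
sqrt(H_v) = 1.2050
378*A_v*sqrt(H_v) = 8150.5
Q = 2215.0 + 8150.5 = 10366 kW

10366 kW


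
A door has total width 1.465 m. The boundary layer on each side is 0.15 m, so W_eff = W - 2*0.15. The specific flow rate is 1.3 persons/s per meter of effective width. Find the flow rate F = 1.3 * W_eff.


W_eff = 1.465 - 0.30 = 1.165 m
F = 1.3 * 1.165 = 1.5145 persons/s

1.5145 persons/s


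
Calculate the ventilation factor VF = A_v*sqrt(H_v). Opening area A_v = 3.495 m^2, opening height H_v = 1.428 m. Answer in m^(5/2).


sqrt(H_v) = 1.1950
VF = 3.495 * 1.1950 = 4.1765 m^(5/2)

4.1765 m^(5/2)


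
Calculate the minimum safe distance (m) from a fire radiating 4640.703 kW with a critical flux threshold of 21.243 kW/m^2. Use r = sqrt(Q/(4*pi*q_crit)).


4*pi*q_crit = 266.95
Q/(4*pi*q_crit) = 17.384
r = sqrt(17.384) = 4.1695 m

4.1695 m
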